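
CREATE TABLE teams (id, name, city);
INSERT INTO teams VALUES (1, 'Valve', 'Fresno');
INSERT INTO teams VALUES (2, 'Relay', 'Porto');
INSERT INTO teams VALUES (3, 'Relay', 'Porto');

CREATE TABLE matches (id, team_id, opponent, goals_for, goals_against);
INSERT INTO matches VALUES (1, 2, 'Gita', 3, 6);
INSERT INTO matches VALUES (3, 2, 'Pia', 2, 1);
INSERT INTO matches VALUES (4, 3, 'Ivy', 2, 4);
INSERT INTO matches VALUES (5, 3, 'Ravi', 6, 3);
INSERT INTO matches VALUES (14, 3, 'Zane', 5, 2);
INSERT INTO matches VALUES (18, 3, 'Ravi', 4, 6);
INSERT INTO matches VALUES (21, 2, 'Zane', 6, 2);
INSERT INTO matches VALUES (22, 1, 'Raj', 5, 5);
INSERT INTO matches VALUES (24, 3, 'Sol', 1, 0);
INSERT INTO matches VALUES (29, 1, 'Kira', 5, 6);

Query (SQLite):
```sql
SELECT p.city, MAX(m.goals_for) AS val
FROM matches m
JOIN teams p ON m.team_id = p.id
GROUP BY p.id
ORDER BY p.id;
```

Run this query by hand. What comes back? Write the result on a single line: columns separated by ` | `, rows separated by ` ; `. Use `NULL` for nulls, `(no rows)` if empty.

Join each matches row to its teams via team_id.
Group joined rows by teams.id; compute MAX(m.goals_for) per group.
  1: ids {22, 29} → MAX(m.goals_for)=5
  2: ids {1, 3, 21} → MAX(m.goals_for)=6
  3: ids {4, 5, 14, 18, 24} → MAX(m.goals_for)=6

Fresno | 5 ; Porto | 6 ; Porto | 6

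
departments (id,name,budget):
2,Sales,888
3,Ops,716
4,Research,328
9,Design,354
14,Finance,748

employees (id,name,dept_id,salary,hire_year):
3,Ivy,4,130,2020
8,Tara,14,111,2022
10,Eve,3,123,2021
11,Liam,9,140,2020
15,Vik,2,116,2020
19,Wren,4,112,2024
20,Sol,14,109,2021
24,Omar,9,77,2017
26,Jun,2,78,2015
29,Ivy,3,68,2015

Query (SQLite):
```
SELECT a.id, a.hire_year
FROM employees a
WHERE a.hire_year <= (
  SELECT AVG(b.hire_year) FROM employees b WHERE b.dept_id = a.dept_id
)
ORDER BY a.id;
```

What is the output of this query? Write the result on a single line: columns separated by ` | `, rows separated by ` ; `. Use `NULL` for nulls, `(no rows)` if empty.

3 | 2020 ; 20 | 2021 ; 24 | 2017 ; 26 | 2015 ; 29 | 2015

For each employees row a, compute AVG(hire_year) over rows sharing a.dept_id.
Keep row a if a.hire_year <= that per-group AVG.
  dept_id=2: AVG(hire_year) = 2017.5
  dept_id=3: AVG(hire_year) = 2018.0
  dept_id=4: AVG(hire_year) = 2022.0
  dept_id=9: AVG(hire_year) = 2018.5
  dept_id=14: AVG(hire_year) = 2021.5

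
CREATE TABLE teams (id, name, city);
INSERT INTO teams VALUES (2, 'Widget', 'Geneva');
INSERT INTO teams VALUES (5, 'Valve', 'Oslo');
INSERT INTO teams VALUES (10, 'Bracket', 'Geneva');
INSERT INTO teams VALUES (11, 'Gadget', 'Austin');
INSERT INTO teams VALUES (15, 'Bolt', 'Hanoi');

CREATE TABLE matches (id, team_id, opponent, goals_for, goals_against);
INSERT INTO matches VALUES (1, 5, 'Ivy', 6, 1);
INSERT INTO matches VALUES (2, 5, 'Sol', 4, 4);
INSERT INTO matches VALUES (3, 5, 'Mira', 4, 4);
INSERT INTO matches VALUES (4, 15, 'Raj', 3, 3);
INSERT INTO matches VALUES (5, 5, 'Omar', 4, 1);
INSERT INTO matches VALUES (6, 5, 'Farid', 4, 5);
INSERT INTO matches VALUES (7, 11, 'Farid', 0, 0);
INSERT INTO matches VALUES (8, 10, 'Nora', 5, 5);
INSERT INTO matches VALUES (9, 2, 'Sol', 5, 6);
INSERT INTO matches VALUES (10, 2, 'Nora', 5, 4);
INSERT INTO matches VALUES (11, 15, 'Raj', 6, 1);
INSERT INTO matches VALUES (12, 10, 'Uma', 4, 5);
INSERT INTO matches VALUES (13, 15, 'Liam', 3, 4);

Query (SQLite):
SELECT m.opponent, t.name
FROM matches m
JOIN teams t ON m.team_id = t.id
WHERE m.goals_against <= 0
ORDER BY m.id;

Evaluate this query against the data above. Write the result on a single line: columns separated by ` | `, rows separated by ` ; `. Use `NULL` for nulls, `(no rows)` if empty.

Each matches row matches the teams row where team_id = teams.id.
Then keep rows with m.goals_against <= 0.

Farid | Gadget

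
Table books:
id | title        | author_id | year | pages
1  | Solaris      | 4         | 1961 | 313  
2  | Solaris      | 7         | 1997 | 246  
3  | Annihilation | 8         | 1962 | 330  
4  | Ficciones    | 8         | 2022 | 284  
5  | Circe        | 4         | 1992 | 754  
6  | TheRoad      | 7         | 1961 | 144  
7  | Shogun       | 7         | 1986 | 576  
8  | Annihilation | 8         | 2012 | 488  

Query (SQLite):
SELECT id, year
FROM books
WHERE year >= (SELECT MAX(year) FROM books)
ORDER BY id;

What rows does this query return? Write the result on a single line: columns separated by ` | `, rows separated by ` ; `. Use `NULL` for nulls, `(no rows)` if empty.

4 | 2022

Scalar subquery: MAX(year) over all books rows = 2022.
Keep rows where year >= that value.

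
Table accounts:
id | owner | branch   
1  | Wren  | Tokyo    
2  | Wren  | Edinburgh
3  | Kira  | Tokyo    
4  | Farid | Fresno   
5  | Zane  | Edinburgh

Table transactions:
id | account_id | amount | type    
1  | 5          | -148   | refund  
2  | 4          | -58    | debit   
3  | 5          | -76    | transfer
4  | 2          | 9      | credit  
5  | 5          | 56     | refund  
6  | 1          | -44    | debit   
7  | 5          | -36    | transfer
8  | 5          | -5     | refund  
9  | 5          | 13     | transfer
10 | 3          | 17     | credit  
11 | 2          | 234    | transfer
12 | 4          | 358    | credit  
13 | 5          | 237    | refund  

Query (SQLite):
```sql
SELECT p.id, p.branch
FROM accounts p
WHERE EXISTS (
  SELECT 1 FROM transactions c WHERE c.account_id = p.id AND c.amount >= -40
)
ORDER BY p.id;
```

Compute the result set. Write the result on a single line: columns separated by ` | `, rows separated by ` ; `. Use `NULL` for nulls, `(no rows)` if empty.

For each accounts row, check whether any transactions with matching account_id has amount >= -40.
Keep rows where that is true.

2 | Edinburgh ; 3 | Tokyo ; 4 | Fresno ; 5 | Edinburgh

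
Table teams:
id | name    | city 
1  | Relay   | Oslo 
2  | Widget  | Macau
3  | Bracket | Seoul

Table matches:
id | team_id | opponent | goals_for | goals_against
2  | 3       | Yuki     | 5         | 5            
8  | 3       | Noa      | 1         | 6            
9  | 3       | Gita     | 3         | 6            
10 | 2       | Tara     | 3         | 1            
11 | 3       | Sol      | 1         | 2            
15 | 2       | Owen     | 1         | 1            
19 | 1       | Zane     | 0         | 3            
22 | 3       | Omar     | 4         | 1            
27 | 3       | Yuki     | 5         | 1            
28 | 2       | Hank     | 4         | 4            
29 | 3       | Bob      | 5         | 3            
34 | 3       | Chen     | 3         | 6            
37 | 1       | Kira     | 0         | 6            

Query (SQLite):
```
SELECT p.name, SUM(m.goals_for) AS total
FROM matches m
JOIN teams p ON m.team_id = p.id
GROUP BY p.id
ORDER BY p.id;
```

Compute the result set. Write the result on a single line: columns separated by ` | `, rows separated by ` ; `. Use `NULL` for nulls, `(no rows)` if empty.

Relay | 0 ; Widget | 8 ; Bracket | 27

Join each matches row to its teams via team_id.
Group joined rows by teams.id; compute SUM(m.goals_for) per group.
  1: ids {19, 37} → SUM(m.goals_for)=0
  2: ids {10, 15, 28} → SUM(m.goals_for)=8
  3: ids {2, 8, 9, 11, 22, 27, 29, 34} → SUM(m.goals_for)=27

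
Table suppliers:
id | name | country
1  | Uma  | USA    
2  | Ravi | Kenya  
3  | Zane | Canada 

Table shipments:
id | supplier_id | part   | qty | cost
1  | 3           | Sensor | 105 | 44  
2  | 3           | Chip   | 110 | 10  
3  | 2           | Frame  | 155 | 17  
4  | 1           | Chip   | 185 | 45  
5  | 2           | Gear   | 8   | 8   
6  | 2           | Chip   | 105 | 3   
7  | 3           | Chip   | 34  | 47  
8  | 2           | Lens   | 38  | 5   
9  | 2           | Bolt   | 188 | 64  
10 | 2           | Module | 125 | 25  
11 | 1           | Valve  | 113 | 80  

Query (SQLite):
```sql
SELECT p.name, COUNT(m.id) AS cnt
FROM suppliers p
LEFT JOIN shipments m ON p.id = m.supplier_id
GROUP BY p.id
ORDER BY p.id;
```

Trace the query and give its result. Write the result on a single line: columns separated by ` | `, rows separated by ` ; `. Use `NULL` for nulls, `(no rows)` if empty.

Uma | 2 ; Ravi | 6 ; Zane | 3

LEFT JOIN keeps every suppliers row; unmatched ones get NULL for shipments columns.
Group by suppliers.id and compute COUNT(m.id). COUNT(col) of an all-NULL group is 0.
  1: ids {4, 11} → COUNT(m.id)=2
  2: ids {3, 5, 6, 8, 9, 10} → COUNT(m.id)=6
  3: ids {1, 2, 7} → COUNT(m.id)=3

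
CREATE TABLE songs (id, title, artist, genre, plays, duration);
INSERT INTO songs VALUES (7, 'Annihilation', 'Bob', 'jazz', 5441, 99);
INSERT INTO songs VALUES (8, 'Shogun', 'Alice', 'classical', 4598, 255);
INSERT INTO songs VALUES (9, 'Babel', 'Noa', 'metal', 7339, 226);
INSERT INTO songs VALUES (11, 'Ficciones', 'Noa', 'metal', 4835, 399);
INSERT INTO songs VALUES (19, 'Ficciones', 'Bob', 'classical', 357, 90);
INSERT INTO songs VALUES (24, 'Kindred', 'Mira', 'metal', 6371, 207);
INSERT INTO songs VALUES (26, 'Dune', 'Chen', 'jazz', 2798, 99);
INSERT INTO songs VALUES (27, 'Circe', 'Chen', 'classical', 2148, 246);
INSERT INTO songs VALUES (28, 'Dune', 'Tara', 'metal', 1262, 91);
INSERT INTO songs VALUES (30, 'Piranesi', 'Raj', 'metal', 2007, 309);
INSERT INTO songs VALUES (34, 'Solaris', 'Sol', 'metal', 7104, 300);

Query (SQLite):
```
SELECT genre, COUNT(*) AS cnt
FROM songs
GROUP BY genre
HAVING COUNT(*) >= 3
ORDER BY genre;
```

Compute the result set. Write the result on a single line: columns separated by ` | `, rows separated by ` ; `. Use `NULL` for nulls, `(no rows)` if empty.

classical | 3 ; metal | 6

Partition songs by genre; compute COUNT(*) within each group.
HAVING: keep groups with count ≥ 3.
  classical: ids {8, 19, 27} → COUNT(*)=3
  jazz: ids {7, 26} → COUNT(*)=2
  metal: ids {9, 11, 24, 28, 30, 34} → COUNT(*)=6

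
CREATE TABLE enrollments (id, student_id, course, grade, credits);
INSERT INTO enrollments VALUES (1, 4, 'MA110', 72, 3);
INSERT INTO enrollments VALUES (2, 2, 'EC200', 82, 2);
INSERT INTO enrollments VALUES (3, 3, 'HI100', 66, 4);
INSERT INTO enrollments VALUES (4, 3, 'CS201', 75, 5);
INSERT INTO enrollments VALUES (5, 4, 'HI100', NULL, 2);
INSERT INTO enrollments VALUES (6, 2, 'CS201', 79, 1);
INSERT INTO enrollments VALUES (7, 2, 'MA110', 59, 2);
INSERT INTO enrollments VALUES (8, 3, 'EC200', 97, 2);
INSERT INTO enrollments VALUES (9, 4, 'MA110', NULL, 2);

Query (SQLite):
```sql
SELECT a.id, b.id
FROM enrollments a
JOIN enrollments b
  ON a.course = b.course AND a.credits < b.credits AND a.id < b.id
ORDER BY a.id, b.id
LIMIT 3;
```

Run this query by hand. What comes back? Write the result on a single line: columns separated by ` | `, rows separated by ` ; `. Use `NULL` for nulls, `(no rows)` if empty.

(no rows)

Pairs (a,b) with same course, a.credits < b.credits, a.id < b.id.
course groups: CS201:{4,6} EC200:{2,8} HI100:{3,5} MA110:{1,7,9}
Ordered by (a.id, b.id); first 3.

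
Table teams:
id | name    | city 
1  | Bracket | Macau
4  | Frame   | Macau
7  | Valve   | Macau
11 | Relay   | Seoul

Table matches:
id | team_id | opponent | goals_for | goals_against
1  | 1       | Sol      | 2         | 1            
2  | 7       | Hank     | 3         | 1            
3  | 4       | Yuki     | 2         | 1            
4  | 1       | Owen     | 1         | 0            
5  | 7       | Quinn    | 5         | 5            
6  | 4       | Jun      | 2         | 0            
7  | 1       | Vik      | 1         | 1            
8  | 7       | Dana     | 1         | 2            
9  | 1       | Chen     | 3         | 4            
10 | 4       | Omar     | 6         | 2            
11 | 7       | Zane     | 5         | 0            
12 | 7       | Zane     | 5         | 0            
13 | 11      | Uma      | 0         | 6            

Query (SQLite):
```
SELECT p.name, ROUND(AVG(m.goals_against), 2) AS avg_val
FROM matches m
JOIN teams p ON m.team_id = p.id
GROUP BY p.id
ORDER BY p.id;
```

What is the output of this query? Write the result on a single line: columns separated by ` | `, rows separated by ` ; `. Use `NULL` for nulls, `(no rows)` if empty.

Join each matches row to its teams via team_id.
Group joined rows by teams.id; compute ROUND(AVG(m.goals_against), 2) per group.
  1: ids {1, 4, 7, 9} → ROUND(AVG(m.goals_against), 2)=1.5
  4: ids {3, 6, 10} → ROUND(AVG(m.goals_against), 2)=1
  7: ids {2, 5, 8, 11, 12} → ROUND(AVG(m.goals_against), 2)=1.6
  11: ids {13} → ROUND(AVG(m.goals_against), 2)=6

Bracket | 1.5 ; Frame | 1 ; Valve | 1.6 ; Relay | 6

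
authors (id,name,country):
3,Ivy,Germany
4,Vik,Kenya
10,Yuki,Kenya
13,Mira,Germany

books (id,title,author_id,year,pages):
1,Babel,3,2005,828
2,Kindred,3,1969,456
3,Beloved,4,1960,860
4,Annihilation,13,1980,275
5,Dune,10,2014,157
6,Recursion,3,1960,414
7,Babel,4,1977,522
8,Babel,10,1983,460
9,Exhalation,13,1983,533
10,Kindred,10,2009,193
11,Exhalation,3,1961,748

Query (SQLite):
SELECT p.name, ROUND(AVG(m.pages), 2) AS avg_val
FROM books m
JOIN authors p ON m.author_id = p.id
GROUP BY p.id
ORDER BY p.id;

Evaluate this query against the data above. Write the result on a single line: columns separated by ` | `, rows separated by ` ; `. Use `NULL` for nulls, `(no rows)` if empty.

Ivy | 611.5 ; Vik | 691 ; Yuki | 270 ; Mira | 404

Join each books row to its authors via author_id.
Group joined rows by authors.id; compute ROUND(AVG(m.pages), 2) per group.
  3: ids {1, 2, 6, 11} → ROUND(AVG(m.pages), 2)=611.5
  4: ids {3, 7} → ROUND(AVG(m.pages), 2)=691
  10: ids {5, 8, 10} → ROUND(AVG(m.pages), 2)=270
  13: ids {4, 9} → ROUND(AVG(m.pages), 2)=404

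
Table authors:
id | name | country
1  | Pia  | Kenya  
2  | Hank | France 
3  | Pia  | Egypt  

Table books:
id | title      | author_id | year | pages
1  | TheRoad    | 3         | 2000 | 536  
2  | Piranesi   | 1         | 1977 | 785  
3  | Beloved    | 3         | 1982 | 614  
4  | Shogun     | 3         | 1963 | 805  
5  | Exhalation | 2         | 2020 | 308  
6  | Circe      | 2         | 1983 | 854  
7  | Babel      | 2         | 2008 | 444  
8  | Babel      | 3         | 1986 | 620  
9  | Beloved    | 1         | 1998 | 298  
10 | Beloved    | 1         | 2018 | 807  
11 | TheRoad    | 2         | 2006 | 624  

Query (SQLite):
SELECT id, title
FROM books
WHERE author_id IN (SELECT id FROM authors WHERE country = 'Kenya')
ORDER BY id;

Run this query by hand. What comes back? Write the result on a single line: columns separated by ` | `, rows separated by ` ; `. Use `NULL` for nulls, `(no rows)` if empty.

Inner query: authors.id where country = 'Kenya'.
Outer: keep books rows whose author_id is in that set.
Inner query → {1}

2 | Piranesi ; 9 | Beloved ; 10 | Beloved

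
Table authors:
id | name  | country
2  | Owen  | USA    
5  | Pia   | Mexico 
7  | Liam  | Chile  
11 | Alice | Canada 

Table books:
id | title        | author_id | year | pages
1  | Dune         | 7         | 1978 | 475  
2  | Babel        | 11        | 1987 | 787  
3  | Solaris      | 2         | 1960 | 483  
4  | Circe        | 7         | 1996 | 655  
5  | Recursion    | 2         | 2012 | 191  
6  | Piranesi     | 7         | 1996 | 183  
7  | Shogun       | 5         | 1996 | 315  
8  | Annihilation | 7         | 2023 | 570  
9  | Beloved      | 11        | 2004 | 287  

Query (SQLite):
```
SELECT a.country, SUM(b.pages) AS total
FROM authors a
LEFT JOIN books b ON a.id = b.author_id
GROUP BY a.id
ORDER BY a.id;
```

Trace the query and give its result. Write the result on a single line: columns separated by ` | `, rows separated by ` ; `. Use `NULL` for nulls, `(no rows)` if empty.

USA | 674 ; Mexico | 315 ; Chile | 1883 ; Canada | 1074

LEFT JOIN keeps every authors row; unmatched ones get NULL for books columns.
Group by authors.id and compute SUM(b.pages). SUM over an all-NULL group is NULL.
  2: ids {3, 5} → SUM(b.pages)=674
  5: ids {7} → SUM(b.pages)=315
  7: ids {1, 4, 6, 8} → SUM(b.pages)=1883
  11: ids {2, 9} → SUM(b.pages)=1074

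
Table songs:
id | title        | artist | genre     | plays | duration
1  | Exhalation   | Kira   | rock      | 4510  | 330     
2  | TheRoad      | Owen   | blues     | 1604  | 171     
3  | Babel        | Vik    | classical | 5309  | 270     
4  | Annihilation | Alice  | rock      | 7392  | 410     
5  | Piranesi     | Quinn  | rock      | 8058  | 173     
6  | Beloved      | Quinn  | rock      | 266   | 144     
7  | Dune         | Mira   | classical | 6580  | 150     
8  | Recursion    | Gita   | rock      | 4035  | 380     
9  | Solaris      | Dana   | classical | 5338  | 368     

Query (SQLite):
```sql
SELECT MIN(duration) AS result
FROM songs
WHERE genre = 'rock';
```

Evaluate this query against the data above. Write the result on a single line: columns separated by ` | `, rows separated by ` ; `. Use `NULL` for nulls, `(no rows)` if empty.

144

Rows where genre='rock' → duration values: [330, 410, 173, 144, 380].
MIN of non-NULL values = 144.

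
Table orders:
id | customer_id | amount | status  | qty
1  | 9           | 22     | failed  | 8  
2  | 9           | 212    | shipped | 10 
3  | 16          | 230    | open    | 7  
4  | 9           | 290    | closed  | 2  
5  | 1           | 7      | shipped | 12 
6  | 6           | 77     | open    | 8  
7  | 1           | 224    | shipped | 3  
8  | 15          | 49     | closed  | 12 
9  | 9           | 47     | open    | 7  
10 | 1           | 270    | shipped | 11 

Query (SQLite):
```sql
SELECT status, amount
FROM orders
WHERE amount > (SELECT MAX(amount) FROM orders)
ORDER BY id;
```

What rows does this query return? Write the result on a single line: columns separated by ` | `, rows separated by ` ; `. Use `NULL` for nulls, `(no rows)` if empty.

(no rows)

Scalar subquery: MAX(amount) over all orders rows = 290.
Keep rows where amount > that value.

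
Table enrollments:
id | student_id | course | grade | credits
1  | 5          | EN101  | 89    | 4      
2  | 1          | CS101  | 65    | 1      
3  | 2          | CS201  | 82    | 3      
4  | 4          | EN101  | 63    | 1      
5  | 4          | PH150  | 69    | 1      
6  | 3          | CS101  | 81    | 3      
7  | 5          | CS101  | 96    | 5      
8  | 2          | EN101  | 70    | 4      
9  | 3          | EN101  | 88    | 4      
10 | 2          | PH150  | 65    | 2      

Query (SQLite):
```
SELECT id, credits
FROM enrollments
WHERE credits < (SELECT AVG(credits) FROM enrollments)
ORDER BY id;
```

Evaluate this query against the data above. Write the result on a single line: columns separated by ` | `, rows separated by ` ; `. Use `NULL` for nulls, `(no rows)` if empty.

2 | 1 ; 4 | 1 ; 5 | 1 ; 10 | 2

Scalar subquery: AVG(credits) over all enrollments rows = 2.8.
Keep rows where credits < that value.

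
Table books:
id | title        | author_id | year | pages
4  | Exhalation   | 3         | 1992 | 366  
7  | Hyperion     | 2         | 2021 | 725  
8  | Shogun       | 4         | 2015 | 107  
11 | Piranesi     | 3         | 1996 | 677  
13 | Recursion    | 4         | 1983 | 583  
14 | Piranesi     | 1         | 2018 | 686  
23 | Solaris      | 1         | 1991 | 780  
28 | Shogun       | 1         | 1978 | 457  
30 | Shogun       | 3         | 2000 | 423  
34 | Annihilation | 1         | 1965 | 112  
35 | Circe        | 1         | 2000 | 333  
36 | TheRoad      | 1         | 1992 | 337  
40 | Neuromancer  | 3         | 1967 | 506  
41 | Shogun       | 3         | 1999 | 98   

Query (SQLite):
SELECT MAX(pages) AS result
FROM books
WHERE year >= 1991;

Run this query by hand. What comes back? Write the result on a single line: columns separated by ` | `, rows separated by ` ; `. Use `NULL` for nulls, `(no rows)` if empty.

Rows where year >= 1991 → pages values: [366, 725, 107, 677, 686, 780, 423, 333, 337, 98].
MAX of non-NULL values = 780.

780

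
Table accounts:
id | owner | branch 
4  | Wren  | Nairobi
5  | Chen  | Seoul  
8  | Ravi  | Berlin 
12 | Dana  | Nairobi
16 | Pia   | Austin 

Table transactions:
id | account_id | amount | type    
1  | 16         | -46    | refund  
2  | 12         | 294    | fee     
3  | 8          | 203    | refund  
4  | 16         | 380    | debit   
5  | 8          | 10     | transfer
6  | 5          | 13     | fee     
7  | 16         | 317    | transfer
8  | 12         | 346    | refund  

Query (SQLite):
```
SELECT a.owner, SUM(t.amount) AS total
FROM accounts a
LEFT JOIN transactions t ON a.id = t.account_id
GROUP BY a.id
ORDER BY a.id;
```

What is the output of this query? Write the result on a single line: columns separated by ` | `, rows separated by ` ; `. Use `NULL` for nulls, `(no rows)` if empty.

LEFT JOIN keeps every accounts row; unmatched ones get NULL for transactions columns.
Group by accounts.id and compute SUM(t.amount). SUM over an all-NULL group is NULL.
  4: ids {—} → SUM(t.amount)=NULL
  5: ids {6} → SUM(t.amount)=13
  8: ids {3, 5} → SUM(t.amount)=213
  12: ids {2, 8} → SUM(t.amount)=640
  16: ids {1, 4, 7} → SUM(t.amount)=651

Wren | NULL ; Chen | 13 ; Ravi | 213 ; Dana | 640 ; Pia | 651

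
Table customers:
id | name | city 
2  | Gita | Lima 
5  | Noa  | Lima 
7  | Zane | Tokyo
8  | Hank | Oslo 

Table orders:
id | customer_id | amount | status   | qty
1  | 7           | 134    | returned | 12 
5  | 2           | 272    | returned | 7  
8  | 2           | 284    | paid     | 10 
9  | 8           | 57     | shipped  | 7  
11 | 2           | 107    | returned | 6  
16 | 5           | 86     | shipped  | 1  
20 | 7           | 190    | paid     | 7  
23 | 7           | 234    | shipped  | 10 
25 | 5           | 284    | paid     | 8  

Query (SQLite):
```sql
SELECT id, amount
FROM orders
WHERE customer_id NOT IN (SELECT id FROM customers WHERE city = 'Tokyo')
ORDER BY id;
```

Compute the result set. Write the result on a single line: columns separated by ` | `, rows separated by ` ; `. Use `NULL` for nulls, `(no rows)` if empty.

5 | 272 ; 8 | 284 ; 9 | 57 ; 11 | 107 ; 16 | 86 ; 25 | 284

Inner query: customers.id where city = 'Tokyo'.
Outer: keep orders rows whose customer_id is not in that set.
Inner query → {7}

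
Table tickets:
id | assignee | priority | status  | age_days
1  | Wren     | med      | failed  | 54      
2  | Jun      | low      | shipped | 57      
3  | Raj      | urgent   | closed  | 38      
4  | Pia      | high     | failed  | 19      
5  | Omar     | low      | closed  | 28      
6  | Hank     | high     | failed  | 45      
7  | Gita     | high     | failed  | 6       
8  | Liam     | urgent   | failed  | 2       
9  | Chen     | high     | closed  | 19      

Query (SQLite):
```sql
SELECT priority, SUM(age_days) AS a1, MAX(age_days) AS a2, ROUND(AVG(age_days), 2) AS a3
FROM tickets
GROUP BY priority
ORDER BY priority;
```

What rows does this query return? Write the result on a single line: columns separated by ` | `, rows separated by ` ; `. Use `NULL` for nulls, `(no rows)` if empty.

high | 89 | 45 | 22.25 ; low | 85 | 57 | 42.5 ; med | 54 | 54 | 54 ; urgent | 40 | 38 | 20

Group tickets by priority.
Per group compute: SUM(age_days), MAX(age_days), ROUND(AVG(age_days), 2).
  high: ids {4, 6, 7, 9} → SUM(age_days)=89, MAX(age_days)=45, ROUND(AVG(age_days), 2)=22.25
  low: ids {2, 5} → SUM(age_days)=85, MAX(age_days)=57, ROUND(AVG(age_days), 2)=42.5
  med: ids {1} → SUM(age_days)=54, MAX(age_days)=54, ROUND(AVG(age_days), 2)=54
  urgent: ids {3, 8} → SUM(age_days)=40, MAX(age_days)=38, ROUND(AVG(age_days), 2)=20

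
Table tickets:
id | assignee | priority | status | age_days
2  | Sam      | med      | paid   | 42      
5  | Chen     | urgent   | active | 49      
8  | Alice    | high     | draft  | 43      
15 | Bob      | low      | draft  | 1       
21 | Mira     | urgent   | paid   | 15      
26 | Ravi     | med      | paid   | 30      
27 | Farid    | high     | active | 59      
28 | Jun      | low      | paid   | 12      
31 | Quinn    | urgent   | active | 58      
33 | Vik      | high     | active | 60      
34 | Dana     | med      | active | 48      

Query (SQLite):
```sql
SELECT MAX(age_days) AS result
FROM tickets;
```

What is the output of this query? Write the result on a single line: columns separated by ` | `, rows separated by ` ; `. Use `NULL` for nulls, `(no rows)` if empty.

60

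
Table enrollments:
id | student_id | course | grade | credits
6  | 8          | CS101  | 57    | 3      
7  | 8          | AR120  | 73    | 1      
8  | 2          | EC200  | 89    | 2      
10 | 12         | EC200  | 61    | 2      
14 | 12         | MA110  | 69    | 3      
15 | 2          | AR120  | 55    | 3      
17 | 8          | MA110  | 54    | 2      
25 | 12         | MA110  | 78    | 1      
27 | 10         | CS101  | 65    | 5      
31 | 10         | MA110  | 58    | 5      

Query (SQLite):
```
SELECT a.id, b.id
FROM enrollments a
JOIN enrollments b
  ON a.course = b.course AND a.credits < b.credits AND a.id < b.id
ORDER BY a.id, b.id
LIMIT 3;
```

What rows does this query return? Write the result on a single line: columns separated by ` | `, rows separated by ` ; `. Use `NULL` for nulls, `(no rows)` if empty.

6 | 27 ; 7 | 15 ; 14 | 31

Pairs (a,b) with same course, a.credits < b.credits, a.id < b.id.
course groups: AR120:{7,15} CS101:{6,27} EC200:{8,10} MA110:{14,17,25,31}
Ordered by (a.id, b.id); first 3.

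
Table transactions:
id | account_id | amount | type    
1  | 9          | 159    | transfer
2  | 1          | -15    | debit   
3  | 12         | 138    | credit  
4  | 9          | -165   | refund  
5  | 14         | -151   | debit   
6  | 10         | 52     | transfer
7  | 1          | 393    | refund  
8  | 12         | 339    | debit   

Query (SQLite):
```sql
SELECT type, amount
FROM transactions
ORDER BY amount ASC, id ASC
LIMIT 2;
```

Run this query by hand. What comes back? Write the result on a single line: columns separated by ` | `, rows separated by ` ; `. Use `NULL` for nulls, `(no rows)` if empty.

refund | -165 ; debit | -151

Sort by amount asc, tiebreak id asc: (-165, id=4), (-151, id=5), (-15, id=2), (52, id=6), (138, id=3) …. Take first 2.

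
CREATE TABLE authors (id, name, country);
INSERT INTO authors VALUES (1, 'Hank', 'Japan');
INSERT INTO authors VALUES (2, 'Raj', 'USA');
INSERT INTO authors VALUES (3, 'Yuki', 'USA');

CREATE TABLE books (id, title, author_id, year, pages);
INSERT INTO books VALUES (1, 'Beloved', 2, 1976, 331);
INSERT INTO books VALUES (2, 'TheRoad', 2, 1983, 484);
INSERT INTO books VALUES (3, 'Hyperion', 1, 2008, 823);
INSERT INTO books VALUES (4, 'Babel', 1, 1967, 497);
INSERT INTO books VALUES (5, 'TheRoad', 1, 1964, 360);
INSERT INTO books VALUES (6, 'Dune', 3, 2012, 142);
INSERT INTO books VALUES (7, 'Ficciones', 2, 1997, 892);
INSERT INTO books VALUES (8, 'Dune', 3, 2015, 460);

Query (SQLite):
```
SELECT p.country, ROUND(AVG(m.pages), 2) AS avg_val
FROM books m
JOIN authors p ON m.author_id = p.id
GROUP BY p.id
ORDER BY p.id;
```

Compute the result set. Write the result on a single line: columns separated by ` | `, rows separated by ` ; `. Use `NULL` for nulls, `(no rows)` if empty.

Join each books row to its authors via author_id.
Group joined rows by authors.id; compute ROUND(AVG(m.pages), 2) per group.
  1: ids {3, 4, 5} → ROUND(AVG(m.pages), 2)=560
  2: ids {1, 2, 7} → ROUND(AVG(m.pages), 2)=569
  3: ids {6, 8} → ROUND(AVG(m.pages), 2)=301

Japan | 560 ; USA | 569 ; USA | 301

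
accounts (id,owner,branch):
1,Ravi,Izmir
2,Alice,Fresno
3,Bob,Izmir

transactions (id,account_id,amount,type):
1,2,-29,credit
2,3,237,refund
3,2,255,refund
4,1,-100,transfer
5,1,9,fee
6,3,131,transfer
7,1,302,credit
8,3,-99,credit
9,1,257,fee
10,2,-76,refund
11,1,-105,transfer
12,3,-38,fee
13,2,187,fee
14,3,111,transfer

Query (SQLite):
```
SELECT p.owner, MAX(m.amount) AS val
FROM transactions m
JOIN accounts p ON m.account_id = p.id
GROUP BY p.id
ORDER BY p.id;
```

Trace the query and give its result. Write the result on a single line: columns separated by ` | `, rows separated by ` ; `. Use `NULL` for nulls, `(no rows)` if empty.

Ravi | 302 ; Alice | 255 ; Bob | 237

Join each transactions row to its accounts via account_id.
Group joined rows by accounts.id; compute MAX(m.amount) per group.
  1: ids {4, 5, 7, 9, 11} → MAX(m.amount)=302
  2: ids {1, 3, 10, 13} → MAX(m.amount)=255
  3: ids {2, 6, 8, 12, 14} → MAX(m.amount)=237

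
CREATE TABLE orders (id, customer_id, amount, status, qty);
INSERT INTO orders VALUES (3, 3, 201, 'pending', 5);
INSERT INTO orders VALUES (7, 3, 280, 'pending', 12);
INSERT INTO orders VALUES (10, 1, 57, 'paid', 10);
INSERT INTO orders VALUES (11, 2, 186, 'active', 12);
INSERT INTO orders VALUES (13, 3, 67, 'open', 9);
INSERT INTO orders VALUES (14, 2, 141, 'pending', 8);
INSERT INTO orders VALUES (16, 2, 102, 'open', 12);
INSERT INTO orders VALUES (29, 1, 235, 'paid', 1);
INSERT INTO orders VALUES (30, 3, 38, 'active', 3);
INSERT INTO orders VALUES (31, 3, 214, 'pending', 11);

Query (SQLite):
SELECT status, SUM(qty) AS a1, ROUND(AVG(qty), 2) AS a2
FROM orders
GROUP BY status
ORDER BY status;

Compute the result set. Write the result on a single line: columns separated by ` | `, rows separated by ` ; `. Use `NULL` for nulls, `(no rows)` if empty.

Group orders by status.
Per group compute: SUM(qty), ROUND(AVG(qty), 2).
  active: ids {11, 30} → SUM(qty)=15, ROUND(AVG(qty), 2)=7.5
  open: ids {13, 16} → SUM(qty)=21, ROUND(AVG(qty), 2)=10.5
  paid: ids {10, 29} → SUM(qty)=11, ROUND(AVG(qty), 2)=5.5
  pending: ids {3, 7, 14, 31} → SUM(qty)=36, ROUND(AVG(qty), 2)=9

active | 15 | 7.5 ; open | 21 | 10.5 ; paid | 11 | 5.5 ; pending | 36 | 9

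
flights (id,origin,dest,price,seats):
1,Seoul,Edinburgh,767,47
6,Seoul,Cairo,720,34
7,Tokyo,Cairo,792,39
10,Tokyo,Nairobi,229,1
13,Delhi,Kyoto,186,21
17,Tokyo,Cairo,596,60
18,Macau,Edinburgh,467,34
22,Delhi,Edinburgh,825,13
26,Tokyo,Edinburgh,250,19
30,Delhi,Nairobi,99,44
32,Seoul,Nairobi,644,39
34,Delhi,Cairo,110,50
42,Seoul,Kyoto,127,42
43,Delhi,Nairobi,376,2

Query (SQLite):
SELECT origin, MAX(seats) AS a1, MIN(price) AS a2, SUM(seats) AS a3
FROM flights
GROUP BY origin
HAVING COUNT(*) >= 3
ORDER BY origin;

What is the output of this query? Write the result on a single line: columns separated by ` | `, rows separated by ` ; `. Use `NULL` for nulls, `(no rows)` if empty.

Delhi | 50 | 99 | 130 ; Seoul | 47 | 127 | 162 ; Tokyo | 60 | 229 | 119

Group flights by origin.
Per group compute: MAX(seats), MIN(price), SUM(seats).
HAVING: drop groups with fewer than 3 rows.
  Delhi: ids {13, 22, 30, 34, 43} → MAX(seats)=50, MIN(price)=99, SUM(seats)=130
  Macau: ids {18} → MAX(seats)=34, MIN(price)=467, SUM(seats)=34
  Seoul: ids {1, 6, 32, 42} → MAX(seats)=47, MIN(price)=127, SUM(seats)=162
  Tokyo: ids {7, 10, 17, 26} → MAX(seats)=60, MIN(price)=229, SUM(seats)=119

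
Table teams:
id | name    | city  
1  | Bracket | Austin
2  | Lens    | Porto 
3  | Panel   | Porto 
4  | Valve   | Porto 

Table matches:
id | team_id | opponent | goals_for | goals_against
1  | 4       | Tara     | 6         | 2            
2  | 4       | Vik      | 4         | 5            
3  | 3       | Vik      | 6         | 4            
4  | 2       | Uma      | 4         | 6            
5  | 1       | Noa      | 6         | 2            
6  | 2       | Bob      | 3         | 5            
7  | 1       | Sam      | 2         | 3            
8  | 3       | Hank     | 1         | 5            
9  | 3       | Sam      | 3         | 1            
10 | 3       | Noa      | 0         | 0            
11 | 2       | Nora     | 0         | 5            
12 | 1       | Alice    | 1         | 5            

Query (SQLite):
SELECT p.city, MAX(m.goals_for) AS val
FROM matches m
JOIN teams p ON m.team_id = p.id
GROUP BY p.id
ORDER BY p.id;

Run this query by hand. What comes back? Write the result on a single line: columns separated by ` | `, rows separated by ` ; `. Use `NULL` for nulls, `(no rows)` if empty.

Austin | 6 ; Porto | 4 ; Porto | 6 ; Porto | 6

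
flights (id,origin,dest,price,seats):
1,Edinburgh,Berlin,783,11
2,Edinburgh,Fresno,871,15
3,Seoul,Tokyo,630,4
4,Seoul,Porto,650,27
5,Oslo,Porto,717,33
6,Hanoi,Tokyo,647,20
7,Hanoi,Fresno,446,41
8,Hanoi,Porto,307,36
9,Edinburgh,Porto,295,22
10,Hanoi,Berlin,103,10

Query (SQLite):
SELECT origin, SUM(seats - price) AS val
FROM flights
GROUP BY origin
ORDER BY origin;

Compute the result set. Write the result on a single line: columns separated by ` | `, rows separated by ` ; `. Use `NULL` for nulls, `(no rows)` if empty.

Edinburgh | -1901 ; Hanoi | -1396 ; Oslo | -684 ; Seoul | -1249

For each row compute seats - price.
Group by origin; take SUM of the expression per group.
  Edinburgh: ids {1, 2, 9} → SUM(seats - price)=-1901
  Hanoi: ids {6, 7, 8, 10} → SUM(seats - price)=-1396
  Oslo: ids {5} → SUM(seats - price)=-684
  Seoul: ids {3, 4} → SUM(seats - price)=-1249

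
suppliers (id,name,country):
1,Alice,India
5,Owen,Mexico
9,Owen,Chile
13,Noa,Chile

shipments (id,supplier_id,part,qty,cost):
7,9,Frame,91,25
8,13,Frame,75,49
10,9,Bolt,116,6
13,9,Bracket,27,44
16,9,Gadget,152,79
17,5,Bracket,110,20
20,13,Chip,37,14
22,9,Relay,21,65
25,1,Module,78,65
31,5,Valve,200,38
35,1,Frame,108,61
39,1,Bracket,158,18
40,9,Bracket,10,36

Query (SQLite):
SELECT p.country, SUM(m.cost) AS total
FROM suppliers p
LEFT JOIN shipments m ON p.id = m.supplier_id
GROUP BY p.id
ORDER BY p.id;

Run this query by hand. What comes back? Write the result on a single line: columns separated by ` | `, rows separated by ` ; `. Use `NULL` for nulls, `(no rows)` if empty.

LEFT JOIN keeps every suppliers row; unmatched ones get NULL for shipments columns.
Group by suppliers.id and compute SUM(m.cost). SUM over an all-NULL group is NULL.
  1: ids {25, 35, 39} → SUM(m.cost)=144
  5: ids {17, 31} → SUM(m.cost)=58
  9: ids {7, 10, 13, 16, 22, 40} → SUM(m.cost)=255
  13: ids {8, 20} → SUM(m.cost)=63

India | 144 ; Mexico | 58 ; Chile | 255 ; Chile | 63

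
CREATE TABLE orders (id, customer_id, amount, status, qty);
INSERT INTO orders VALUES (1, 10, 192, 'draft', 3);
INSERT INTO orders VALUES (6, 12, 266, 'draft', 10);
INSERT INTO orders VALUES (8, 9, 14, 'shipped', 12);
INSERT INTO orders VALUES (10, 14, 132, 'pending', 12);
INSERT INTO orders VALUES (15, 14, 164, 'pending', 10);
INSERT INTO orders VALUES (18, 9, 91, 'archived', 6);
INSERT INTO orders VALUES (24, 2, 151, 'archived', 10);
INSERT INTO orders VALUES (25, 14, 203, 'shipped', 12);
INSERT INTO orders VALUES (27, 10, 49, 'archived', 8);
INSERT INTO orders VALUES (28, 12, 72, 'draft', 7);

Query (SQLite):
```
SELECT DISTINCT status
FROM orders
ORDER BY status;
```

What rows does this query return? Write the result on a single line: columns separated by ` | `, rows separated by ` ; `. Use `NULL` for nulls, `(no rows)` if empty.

archived ; draft ; pending ; shipped

Collect distinct status values from orders.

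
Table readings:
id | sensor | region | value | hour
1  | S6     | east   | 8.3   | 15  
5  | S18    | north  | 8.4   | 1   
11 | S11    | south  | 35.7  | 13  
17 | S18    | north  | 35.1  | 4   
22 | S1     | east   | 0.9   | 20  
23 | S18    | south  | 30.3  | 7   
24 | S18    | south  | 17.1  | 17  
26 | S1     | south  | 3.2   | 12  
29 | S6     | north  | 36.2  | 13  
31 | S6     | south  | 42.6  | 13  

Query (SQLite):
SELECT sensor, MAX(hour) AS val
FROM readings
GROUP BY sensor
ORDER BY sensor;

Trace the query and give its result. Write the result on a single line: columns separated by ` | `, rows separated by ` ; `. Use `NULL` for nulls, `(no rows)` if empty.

Partition readings by sensor; compute MAX(hour) within each group.
  S1: ids {22, 26} → MAX(hour)=20
  S11: ids {11} → MAX(hour)=13
  S18: ids {5, 17, 23, 24} → MAX(hour)=17
  S6: ids {1, 29, 31} → MAX(hour)=15

S1 | 20 ; S11 | 13 ; S18 | 17 ; S6 | 15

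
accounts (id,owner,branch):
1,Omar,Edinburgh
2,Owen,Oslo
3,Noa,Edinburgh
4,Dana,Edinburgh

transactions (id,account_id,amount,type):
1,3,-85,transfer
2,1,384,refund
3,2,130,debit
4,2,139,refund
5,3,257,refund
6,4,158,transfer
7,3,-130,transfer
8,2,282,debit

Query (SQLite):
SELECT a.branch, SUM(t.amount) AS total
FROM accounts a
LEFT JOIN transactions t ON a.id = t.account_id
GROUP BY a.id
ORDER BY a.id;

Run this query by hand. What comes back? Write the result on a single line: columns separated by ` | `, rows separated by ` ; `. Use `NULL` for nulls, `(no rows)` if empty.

LEFT JOIN keeps every accounts row; unmatched ones get NULL for transactions columns.
Group by accounts.id and compute SUM(t.amount). SUM over an all-NULL group is NULL.
  1: ids {2} → SUM(t.amount)=384
  2: ids {3, 4, 8} → SUM(t.amount)=551
  3: ids {1, 5, 7} → SUM(t.amount)=42
  4: ids {6} → SUM(t.amount)=158

Edinburgh | 384 ; Oslo | 551 ; Edinburgh | 42 ; Edinburgh | 158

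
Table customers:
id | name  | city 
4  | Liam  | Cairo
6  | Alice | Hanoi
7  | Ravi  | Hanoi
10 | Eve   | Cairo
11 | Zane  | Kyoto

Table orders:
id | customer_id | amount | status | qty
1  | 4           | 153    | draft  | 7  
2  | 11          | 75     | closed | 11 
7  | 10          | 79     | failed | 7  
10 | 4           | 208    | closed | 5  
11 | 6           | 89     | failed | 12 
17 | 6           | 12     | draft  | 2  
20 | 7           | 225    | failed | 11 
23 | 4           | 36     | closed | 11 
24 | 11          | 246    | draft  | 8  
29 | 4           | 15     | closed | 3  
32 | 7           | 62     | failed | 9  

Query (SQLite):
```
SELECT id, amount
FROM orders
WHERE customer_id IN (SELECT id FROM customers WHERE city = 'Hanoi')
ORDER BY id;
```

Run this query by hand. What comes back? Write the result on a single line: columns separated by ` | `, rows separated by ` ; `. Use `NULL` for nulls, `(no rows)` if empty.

11 | 89 ; 17 | 12 ; 20 | 225 ; 32 | 62

Inner query: customers.id where city = 'Hanoi'.
Outer: keep orders rows whose customer_id is in that set.
Inner query → {6, 7}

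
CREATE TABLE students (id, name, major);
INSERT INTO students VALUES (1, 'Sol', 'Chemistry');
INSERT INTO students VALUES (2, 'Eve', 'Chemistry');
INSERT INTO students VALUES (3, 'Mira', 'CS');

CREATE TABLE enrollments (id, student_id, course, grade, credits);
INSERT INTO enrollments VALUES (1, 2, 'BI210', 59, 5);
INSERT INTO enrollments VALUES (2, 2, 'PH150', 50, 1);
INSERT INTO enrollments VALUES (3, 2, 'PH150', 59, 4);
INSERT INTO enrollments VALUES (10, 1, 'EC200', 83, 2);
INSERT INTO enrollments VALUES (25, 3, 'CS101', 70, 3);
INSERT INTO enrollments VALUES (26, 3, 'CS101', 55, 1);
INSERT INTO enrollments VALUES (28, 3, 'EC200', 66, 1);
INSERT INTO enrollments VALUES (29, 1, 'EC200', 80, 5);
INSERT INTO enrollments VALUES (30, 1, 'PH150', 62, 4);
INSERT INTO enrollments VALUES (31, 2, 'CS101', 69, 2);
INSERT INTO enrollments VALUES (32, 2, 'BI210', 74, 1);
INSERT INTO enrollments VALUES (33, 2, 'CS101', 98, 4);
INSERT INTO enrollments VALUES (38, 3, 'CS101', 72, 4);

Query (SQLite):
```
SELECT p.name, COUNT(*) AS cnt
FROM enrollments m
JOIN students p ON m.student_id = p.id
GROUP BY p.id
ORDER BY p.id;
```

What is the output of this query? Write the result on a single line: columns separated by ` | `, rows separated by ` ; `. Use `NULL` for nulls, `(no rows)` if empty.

Sol | 3 ; Eve | 6 ; Mira | 4

Join each enrollments row to its students via student_id.
Group joined rows by students.id; compute COUNT(*) per group.
  1: ids {10, 29, 30} → COUNT(*)=3
  2: ids {1, 2, 3, 31, 32, 33} → COUNT(*)=6
  3: ids {25, 26, 28, 38} → COUNT(*)=4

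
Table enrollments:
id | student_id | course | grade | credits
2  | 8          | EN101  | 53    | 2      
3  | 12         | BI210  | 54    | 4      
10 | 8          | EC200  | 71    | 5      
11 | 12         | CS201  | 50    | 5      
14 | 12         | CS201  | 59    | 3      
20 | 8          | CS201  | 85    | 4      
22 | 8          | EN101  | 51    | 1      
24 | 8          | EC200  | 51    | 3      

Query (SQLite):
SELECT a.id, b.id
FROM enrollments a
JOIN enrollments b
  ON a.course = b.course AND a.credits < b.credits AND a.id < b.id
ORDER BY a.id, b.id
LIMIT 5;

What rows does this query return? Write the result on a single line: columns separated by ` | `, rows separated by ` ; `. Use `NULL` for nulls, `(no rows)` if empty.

Pairs (a,b) with same course, a.credits < b.credits, a.id < b.id.
course groups: BI210:{3} CS201:{11,14,20} EC200:{10,24} EN101:{2,22}
Ordered by (a.id, b.id); first 5.

14 | 20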